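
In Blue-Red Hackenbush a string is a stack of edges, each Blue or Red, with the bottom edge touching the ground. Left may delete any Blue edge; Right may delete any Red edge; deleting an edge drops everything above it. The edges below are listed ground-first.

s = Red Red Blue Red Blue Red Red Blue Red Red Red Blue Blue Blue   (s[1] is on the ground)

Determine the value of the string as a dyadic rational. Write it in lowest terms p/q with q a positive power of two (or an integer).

Prefix values for Red Red Blue Red Blue Red Red Blue Red Red Red Blue Blue Blue via {L|R} + simplicity:
edge 1 of 14 (Red): { none | 0 } → -1
edge 2 of 14 (Red): { none | -1, 0 } → -2
edge 3 of 14 (Blue): { -2 | -1, 0 } → -3/2
edge 4 of 14 (Red): { -2 | -3/2, -1, 0 } → -7/4
edge 5 of 14 (Blue): { -2, -7/4 | -3/2, -1, 0 } → -13/8
edge 6 of 14 (Red): { -2, -7/4 | -13/8, -3/2, -1, 0 } → -27/16
edge 7 of 14 (Red): { -2, -7/4 | -27/16, -13/8, -3/2, -1, 0 } → -55/32
edge 8 of 14 (Blue): { -2, -7/4, -55/32 | -27/16, -13/8, -3/2, -1, 0 } → -109/64
edge 9 of 14 (Red): { -2, -7/4, -55/32 | -109/64, -27/16, -13/8, -3/2, -1, 0 } → -219/128
edge 10 of 14 (Red): { -2, -7/4, -55/32 | -219/128, -109/64, -27/16, -13/8, -3/2, -1, 0 } → -439/256
edge 11 of 14 (Red): { -2, -7/4, -55/32 | -439/256, -219/128, -109/64, -27/16, -13/8, -3/2, -1, 0 } → -879/512
edge 12 of 14 (Blue): { -2, -7/4, -55/32, -879/512 | -439/256, -219/128, -109/64, -27/16, -13/8, -3/2, -1, 0 } → -1757/1024
edge 13 of 14 (Blue): { -2, -7/4, -55/32, -879/512, -1757/1024 | -439/256, -219/128, -109/64, -27/16, -13/8, -3/2, -1, 0 } → -3513/2048
edge 14 of 14 (Blue): { -2, -7/4, -55/32, -879/512, -1757/1024, -3513/2048 | -439/256, -219/128, -109/64, -27/16, -13/8, -3/2, -1, 0 } → -7025/4096

-7025/4096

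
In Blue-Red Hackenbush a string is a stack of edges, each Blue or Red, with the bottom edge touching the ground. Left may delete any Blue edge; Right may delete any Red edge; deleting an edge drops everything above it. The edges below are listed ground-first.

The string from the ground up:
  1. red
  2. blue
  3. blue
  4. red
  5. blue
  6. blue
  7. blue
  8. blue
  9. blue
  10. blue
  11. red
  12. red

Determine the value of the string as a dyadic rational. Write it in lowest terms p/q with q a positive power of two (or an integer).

-519/2048

edge 1 of 12 (red): {  | 0 } => -1
edge 2 of 12 (blue): { -1 | 0 } => -1/2
edge 3 of 12 (blue): { -1; -1/2 | 0 } => -1/4
edge 4 of 12 (red): { -1; -1/2 | -1/4; 0 } => -3/8
edge 5 of 12 (blue): { -1; -1/2; -3/8 | -1/4; 0 } => -5/16
edge 6 of 12 (blue): { -1; -1/2; -3/8; -5/16 | -1/4; 0 } => -9/32
edge 7 of 12 (blue): { -1; -1/2; -3/8; -5/16; -9/32 | -1/4; 0 } => -17/64
edge 8 of 12 (blue): { -1; -1/2; -3/8; -5/16; -9/32; -17/64 | -1/4; 0 } => -33/128
edge 9 of 12 (blue): { -1; -1/2; -3/8; -5/16; -9/32; -17/64; -33/128 | -1/4; 0 } => -65/256
edge 10 of 12 (blue): { -1; -1/2; -3/8; -5/16; -9/32; -17/64; -33/128; -65/256 | -1/4; 0 } => -129/512
edge 11 of 12 (red): { -1; -1/2; -3/8; -5/16; -9/32; -17/64; -33/128; -65/256 | -129/512; -1/4; 0 } => -259/1024
edge 12 of 12 (red): { -1; -1/2; -3/8; -5/16; -9/32; -17/64; -33/128; -65/256 | -259/1024; -129/512; -1/4; 0 } => -519/2048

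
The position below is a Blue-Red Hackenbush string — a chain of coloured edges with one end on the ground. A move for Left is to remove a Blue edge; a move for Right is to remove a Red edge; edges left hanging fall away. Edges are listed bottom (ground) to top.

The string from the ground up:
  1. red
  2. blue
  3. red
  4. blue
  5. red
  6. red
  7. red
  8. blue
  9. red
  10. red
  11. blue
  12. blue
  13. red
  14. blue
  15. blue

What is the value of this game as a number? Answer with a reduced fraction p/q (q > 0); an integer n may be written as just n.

step 1: add red to get r; options L={ · } R={ 0 } — -1
step 2: add blue to get rb; options L={ -1 } R={ 0 } — -1/2
step 3: add red to get rbr; options L={ -1 } R={ -1/2 0 } — -3/4
step 4: add blue to get rbrb; options L={ -1 -3/4 } R={ -1/2 0 } — -5/8
step 5: add red to get rbrbr; options L={ -1 -3/4 } R={ -5/8 -1/2 0 } — -11/16
step 6: add red to get rbrbrr; options L={ -1 -3/4 } R={ -11/16 -5/8 -1/2 0 } — -23/32
step 7: add red to get rbrbrrr; options L={ -1 -3/4 } R={ -23/32 -11/16 -5/8 -1/2 0 } — -47/64
step 8: add blue to get rbrbrrrb; options L={ -1 -3/4 -47/64 } R={ -23/32 -11/16 -5/8 -1/2 0 } — -93/128
step 9: add red to get rbrbrrrbr; options L={ -1 -3/4 -47/64 } R={ -93/128 -23/32 -11/16 -5/8 -1/2 0 } — -187/256
step 10: add red to get rbrbrrrbrr; options L={ -1 -3/4 -47/64 } R={ -187/256 -93/128 -23/32 -11/16 -5/8 -1/2 0 } — -375/512
step 11: add blue to get rbrbrrrbrrb; options L={ -1 -3/4 -47/64 -375/512 } R={ -187/256 -93/128 -23/32 -11/16 -5/8 -1/2 0 } — -749/1024
step 12: add blue to get rbrbrrrbrrbb; options L={ -1 -3/4 -47/64 -375/512 -749/1024 } R={ -187/256 -93/128 -23/32 -11/16 -5/8 -1/2 0 } — -1497/2048
step 13: add red to get rbrbrrrbrrbbr; options L={ -1 -3/4 -47/64 -375/512 -749/1024 } R={ -1497/2048 -187/256 -93/128 -23/32 -11/16 -5/8 -1/2 0 } — -2995/4096
step 14: add blue to get rbrbrrrbrrbbrb; options L={ -1 -3/4 -47/64 -375/512 -749/1024 -2995/4096 } R={ -1497/2048 -187/256 -93/128 -23/32 -11/16 -5/8 -1/2 0 } — -5989/8192
step 15: add blue to get rbrbrrrbrrbbrbb; options L={ -1 -3/4 -47/64 -375/512 -749/1024 -2995/4096 -5989/8192 } R={ -1497/2048 -187/256 -93/128 -23/32 -11/16 -5/8 -1/2 0 } — -11977/16384

-11977/16384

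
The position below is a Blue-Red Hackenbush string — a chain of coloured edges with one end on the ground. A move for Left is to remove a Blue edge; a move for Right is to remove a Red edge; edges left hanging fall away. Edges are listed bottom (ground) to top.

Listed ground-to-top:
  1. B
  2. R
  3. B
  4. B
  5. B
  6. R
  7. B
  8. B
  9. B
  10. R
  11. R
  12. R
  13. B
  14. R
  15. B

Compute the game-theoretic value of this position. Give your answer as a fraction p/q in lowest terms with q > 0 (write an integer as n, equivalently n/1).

15243/16384

Recurse on prefixes of the 15-edge string B R B B B R B B B R R R B R B:
v_1 [B]  L=[0]  R=[]  — 1
v_2 [BR]  L=[0]  R=[1]  — 1/2
v_3 [BRB]  L=[0, 1/2]  R=[1]  — 3/4
v_4 [BRBB]  L=[0, 1/2, 3/4]  R=[1]  — 7/8
v_5 [BRBBB]  L=[0, 1/2, 3/4, 7/8]  R=[1]  — 15/16
v_6 [BRBBBR]  L=[0, 1/2, 3/4, 7/8]  R=[15/16, 1]  — 29/32
v_7 [BRBBBRB]  L=[0, 1/2, 3/4, 7/8, 29/32]  R=[15/16, 1]  — 59/64
v_8 [BRBBBRBB]  L=[0, 1/2, 3/4, 7/8, 29/32, 59/64]  R=[15/16, 1]  — 119/128
v_9 [BRBBBRBBB]  L=[0, 1/2, 3/4, 7/8, 29/32, 59/64, 119/128]  R=[15/16, 1]  — 239/256
v_10 [BRBBBRBBBR]  L=[0, 1/2, 3/4, 7/8, 29/32, 59/64, 119/128]  R=[239/256, 15/16, 1]  — 477/512
v_11 [BRBBBRBBBRR]  L=[0, 1/2, 3/4, 7/8, 29/32, 59/64, 119/128]  R=[477/512, 239/256, 15/16, 1]  — 953/1024
v_12 [BRBBBRBBBRRR]  L=[0, 1/2, 3/4, 7/8, 29/32, 59/64, 119/128]  R=[953/1024, 477/512, 239/256, 15/16, 1]  — 1905/2048
v_13 [BRBBBRBBBRRRB]  L=[0, 1/2, 3/4, 7/8, 29/32, 59/64, 119/128, 1905/2048]  R=[953/1024, 477/512, 239/256, 15/16, 1]  — 3811/4096
v_14 [BRBBBRBBBRRRBR]  L=[0, 1/2, 3/4, 7/8, 29/32, 59/64, 119/128, 1905/2048]  R=[3811/4096, 953/1024, 477/512, 239/256, 15/16, 1]  — 7621/8192
v_15 [BRBBBRBBBRRRBRB]  L=[0, 1/2, 3/4, 7/8, 29/32, 59/64, 119/128, 1905/2048, 7621/8192]  R=[3811/4096, 953/1024, 477/512, 239/256, 15/16, 1]  — 15243/16384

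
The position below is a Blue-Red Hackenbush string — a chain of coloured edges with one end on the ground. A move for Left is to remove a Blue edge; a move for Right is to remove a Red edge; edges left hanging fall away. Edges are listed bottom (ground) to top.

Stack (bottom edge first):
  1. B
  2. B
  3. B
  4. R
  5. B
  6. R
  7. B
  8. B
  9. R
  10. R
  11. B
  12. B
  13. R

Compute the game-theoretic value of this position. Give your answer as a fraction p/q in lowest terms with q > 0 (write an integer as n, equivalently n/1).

Prefix values for B B B R B R B B R R B B R via {L|R} + simplicity:
1 of 13 · B · max L 0 · min R +∞ — 1
2 of 13 · BB · max L 1 · min R +∞ — 2
3 of 13 · BBB · max L 2 · min R +∞ — 3
4 of 13 · BBBR · max L 2 · min R 3 — 5/2
5 of 13 · BBBRB · max L 5/2 · min R 3 — 11/4
6 of 13 · BBBRBR · max L 5/2 · min R 11/4 — 21/8
7 of 13 · BBBRBRB · max L 21/8 · min R 11/4 — 43/16
8 of 13 · BBBRBRBB · max L 43/16 · min R 11/4 — 87/32
9 of 13 · BBBRBRBBR · max L 43/16 · min R 87/32 — 173/64
10 of 13 · BBBRBRBBRR · max L 43/16 · min R 173/64 — 345/128
11 of 13 · BBBRBRBBRRB · max L 345/128 · min R 173/64 — 691/256
12 of 13 · BBBRBRBBRRBB · max L 691/256 · min R 173/64 — 1383/512
13 of 13 · BBBRBRBBRRBBR · max L 691/256 · min R 1383/512 — 2765/1024

2765/1024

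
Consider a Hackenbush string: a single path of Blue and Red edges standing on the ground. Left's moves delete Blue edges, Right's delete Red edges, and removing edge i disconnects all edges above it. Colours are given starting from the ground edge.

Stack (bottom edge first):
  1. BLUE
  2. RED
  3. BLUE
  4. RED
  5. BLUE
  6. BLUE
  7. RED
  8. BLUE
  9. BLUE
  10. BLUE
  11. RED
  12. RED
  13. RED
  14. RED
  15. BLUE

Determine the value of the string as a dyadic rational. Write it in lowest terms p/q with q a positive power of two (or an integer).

11715/16384

edge 1 of 15 (BLUE): { 0 | none } => 1
edge 2 of 15 (RED): { 0 | 1 } => 1/2
edge 3 of 15 (BLUE): { 0 1/2 | 1 } => 3/4
edge 4 of 15 (RED): { 0 1/2 | 3/4 1 } => 5/8
edge 5 of 15 (BLUE): { 0 1/2 5/8 | 3/4 1 } => 11/16
edge 6 of 15 (BLUE): { 0 1/2 5/8 11/16 | 3/4 1 } => 23/32
edge 7 of 15 (RED): { 0 1/2 5/8 11/16 | 23/32 3/4 1 } => 45/64
edge 8 of 15 (BLUE): { 0 1/2 5/8 11/16 45/64 | 23/32 3/4 1 } => 91/128
edge 9 of 15 (BLUE): { 0 1/2 5/8 11/16 45/64 91/128 | 23/32 3/4 1 } => 183/256
edge 10 of 15 (BLUE): { 0 1/2 5/8 11/16 45/64 91/128 183/256 | 23/32 3/4 1 } => 367/512
edge 11 of 15 (RED): { 0 1/2 5/8 11/16 45/64 91/128 183/256 | 367/512 23/32 3/4 1 } => 733/1024
edge 12 of 15 (RED): { 0 1/2 5/8 11/16 45/64 91/128 183/256 | 733/1024 367/512 23/32 3/4 1 } => 1465/2048
edge 13 of 15 (RED): { 0 1/2 5/8 11/16 45/64 91/128 183/256 | 1465/2048 733/1024 367/512 23/32 3/4 1 } => 2929/4096
edge 14 of 15 (RED): { 0 1/2 5/8 11/16 45/64 91/128 183/256 | 2929/4096 1465/2048 733/1024 367/512 23/32 3/4 1 } => 5857/8192
edge 15 of 15 (BLUE): { 0 1/2 5/8 11/16 45/64 91/128 183/256 5857/8192 | 2929/4096 1465/2048 733/1024 367/512 23/32 3/4 1 } => 11715/16384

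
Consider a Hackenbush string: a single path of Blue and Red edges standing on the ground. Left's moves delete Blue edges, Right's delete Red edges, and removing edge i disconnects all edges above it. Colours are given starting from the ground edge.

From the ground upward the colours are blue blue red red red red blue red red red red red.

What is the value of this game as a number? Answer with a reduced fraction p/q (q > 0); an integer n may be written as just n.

1 of 12 · b · max L 0 · min R +∞ → 1
2 of 12 · bb · max L 1 · min R +∞ → 2
3 of 12 · bbr · max L 1 · min R 2 → 3/2
4 of 12 · bbrr · max L 1 · min R 3/2 → 5/4
5 of 12 · bbrrr · max L 1 · min R 5/4 → 9/8
6 of 12 · bbrrrr · max L 1 · min R 9/8 → 17/16
7 of 12 · bbrrrrb · max L 17/16 · min R 9/8 → 35/32
8 of 12 · bbrrrrbr · max L 17/16 · min R 35/32 → 69/64
9 of 12 · bbrrrrbrr · max L 17/16 · min R 69/64 → 137/128
10 of 12 · bbrrrrbrrr · max L 17/16 · min R 137/128 → 273/256
11 of 12 · bbrrrrbrrrr · max L 17/16 · min R 273/256 → 545/512
12 of 12 · bbrrrrbrrrrr · max L 17/16 · min R 545/512 → 1089/1024

1089/1024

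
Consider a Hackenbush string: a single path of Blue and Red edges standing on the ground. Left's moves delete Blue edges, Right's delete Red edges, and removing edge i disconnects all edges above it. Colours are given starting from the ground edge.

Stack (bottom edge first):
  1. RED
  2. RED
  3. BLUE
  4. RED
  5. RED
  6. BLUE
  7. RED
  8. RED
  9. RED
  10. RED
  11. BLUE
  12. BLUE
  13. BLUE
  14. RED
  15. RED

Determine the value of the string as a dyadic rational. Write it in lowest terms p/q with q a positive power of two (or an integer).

-15303/8192

Prefix values for RED RED BLUE RED RED BLUE RED RED RED RED BLUE BLUE BLUE RED RED via {L|R} + simplicity:
g_1 [R]  L=[—]  R=[0]  so -1
g_2 [RR]  L=[—]  R=[-1, 0]  so -2
g_3 [RRB]  L=[-2]  R=[-1, 0]  so -3/2
g_4 [RRBR]  L=[-2]  R=[-3/2, -1, 0]  so -7/4
g_5 [RRBRR]  L=[-2]  R=[-7/4, -3/2, -1, 0]  so -15/8
g_6 [RRBRRB]  L=[-2, -15/8]  R=[-7/4, -3/2, -1, 0]  so -29/16
g_7 [RRBRRBR]  L=[-2, -15/8]  R=[-29/16, -7/4, -3/2, -1, 0]  so -59/32
g_8 [RRBRRBRR]  L=[-2, -15/8]  R=[-59/32, -29/16, -7/4, -3/2, -1, 0]  so -119/64
g_9 [RRBRRBRRR]  L=[-2, -15/8]  R=[-119/64, -59/32, -29/16, -7/4, -3/2, -1, 0]  so -239/128
g_10 [RRBRRBRRRR]  L=[-2, -15/8]  R=[-239/128, -119/64, -59/32, -29/16, -7/4, -3/2, -1, 0]  so -479/256
g_11 [RRBRRBRRRRB]  L=[-2, -15/8, -479/256]  R=[-239/128, -119/64, -59/32, -29/16, -7/4, -3/2, -1, 0]  so -957/512
g_12 [RRBRRBRRRRBB]  L=[-2, -15/8, -479/256, -957/512]  R=[-239/128, -119/64, -59/32, -29/16, -7/4, -3/2, -1, 0]  so -1913/1024
g_13 [RRBRRBRRRRBBB]  L=[-2, -15/8, -479/256, -957/512, -1913/1024]  R=[-239/128, -119/64, -59/32, -29/16, -7/4, -3/2, -1, 0]  so -3825/2048
g_14 [RRBRRBRRRRBBBR]  L=[-2, -15/8, -479/256, -957/512, -1913/1024]  R=[-3825/2048, -239/128, -119/64, -59/32, -29/16, -7/4, -3/2, -1, 0]  so -7651/4096
g_15 [RRBRRBRRRRBBBRR]  L=[-2, -15/8, -479/256, -957/512, -1913/1024]  R=[-7651/4096, -3825/2048, -239/128, -119/64, -59/32, -29/16, -7/4, -3/2, -1, 0]  so -15303/8192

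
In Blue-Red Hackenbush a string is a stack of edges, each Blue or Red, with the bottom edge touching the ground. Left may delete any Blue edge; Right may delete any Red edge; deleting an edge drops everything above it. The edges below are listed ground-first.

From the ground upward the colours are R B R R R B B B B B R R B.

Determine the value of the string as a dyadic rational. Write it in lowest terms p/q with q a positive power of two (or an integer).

Build val(s[:k]) for k = 1..13, string s = R B R R R B B B B B R R B.
val(R) = { ∅ | 0 } => -1
val(RB) = { -1 | 0 } => -1/2
val(RBR) = { -1 | -1/2, 0 } => -3/4
val(RBRR) = { -1 | -3/4, -1/2, 0 } => -7/8
val(RBRRR) = { -1 | -7/8, -3/4, -1/2, 0 } => -15/16
val(RBRRRB) = { -1, -15/16 | -7/8, -3/4, -1/2, 0 } => -29/32
val(RBRRRBB) = { -1, -15/16, -29/32 | -7/8, -3/4, -1/2, 0 } => -57/64
val(RBRRRBBB) = { -1, -15/16, -29/32, -57/64 | -7/8, -3/4, -1/2, 0 } => -113/128
val(RBRRRBBBB) = { -1, -15/16, -29/32, -57/64, -113/128 | -7/8, -3/4, -1/2, 0 } => -225/256
val(RBRRRBBBBB) = { -1, -15/16, -29/32, -57/64, -113/128, -225/256 | -7/8, -3/4, -1/2, 0 } => -449/512
val(RBRRRBBBBBR) = { -1, -15/16, -29/32, -57/64, -113/128, -225/256 | -449/512, -7/8, -3/4, -1/2, 0 } => -899/1024
val(RBRRRBBBBBRR) = { -1, -15/16, -29/32, -57/64, -113/128, -225/256 | -899/1024, -449/512, -7/8, -3/4, -1/2, 0 } => -1799/2048
val(RBRRRBBBBBRRB) = { -1, -15/16, -29/32, -57/64, -113/128, -225/256, -1799/2048 | -899/1024, -449/512, -7/8, -3/4, -1/2, 0 } => -3597/4096

-3597/4096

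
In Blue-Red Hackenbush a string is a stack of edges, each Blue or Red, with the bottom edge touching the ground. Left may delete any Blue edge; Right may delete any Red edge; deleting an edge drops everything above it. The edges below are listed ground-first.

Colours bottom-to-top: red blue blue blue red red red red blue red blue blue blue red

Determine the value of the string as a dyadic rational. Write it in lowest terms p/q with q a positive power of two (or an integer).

step 1: add red to get r; options L={ (no moves) } R={ 0 } = -1
step 2: add blue to get rb; options L={ -1 } R={ 0 } = -1/2
step 3: add blue to get rbb; options L={ -1; -1/2 } R={ 0 } = -1/4
step 4: add blue to get rbbb; options L={ -1; -1/2; -1/4 } R={ 0 } = -1/8
step 5: add red to get rbbbr; options L={ -1; -1/2; -1/4 } R={ -1/8; 0 } = -3/16
step 6: add red to get rbbbrr; options L={ -1; -1/2; -1/4 } R={ -3/16; -1/8; 0 } = -7/32
step 7: add red to get rbbbrrr; options L={ -1; -1/2; -1/4 } R={ -7/32; -3/16; -1/8; 0 } = -15/64
step 8: add red to get rbbbrrrr; options L={ -1; -1/2; -1/4 } R={ -15/64; -7/32; -3/16; -1/8; 0 } = -31/128
step 9: add blue to get rbbbrrrrb; options L={ -1; -1/2; -1/4; -31/128 } R={ -15/64; -7/32; -3/16; -1/8; 0 } = -61/256
step 10: add red to get rbbbrrrrbr; options L={ -1; -1/2; -1/4; -31/128 } R={ -61/256; -15/64; -7/32; -3/16; -1/8; 0 } = -123/512
step 11: add blue to get rbbbrrrrbrb; options L={ -1; -1/2; -1/4; -31/128; -123/512 } R={ -61/256; -15/64; -7/32; -3/16; -1/8; 0 } = -245/1024
step 12: add blue to get rbbbrrrrbrbb; options L={ -1; -1/2; -1/4; -31/128; -123/512; -245/1024 } R={ -61/256; -15/64; -7/32; -3/16; -1/8; 0 } = -489/2048
step 13: add blue to get rbbbrrrrbrbbb; options L={ -1; -1/2; -1/4; -31/128; -123/512; -245/1024; -489/2048 } R={ -61/256; -15/64; -7/32; -3/16; -1/8; 0 } = -977/4096
step 14: add red to get rbbbrrrrbrbbbr; options L={ -1; -1/2; -1/4; -31/128; -123/512; -245/1024; -489/2048 } R={ -977/4096; -61/256; -15/64; -7/32; -3/16; -1/8; 0 } = -1955/8192

-1955/8192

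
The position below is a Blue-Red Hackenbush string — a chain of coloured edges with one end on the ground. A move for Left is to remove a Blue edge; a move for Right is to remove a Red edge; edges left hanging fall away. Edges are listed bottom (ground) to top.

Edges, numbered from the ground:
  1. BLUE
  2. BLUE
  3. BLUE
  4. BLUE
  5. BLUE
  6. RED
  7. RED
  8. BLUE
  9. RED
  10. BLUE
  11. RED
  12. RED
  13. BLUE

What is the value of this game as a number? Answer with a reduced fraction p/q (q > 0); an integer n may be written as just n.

1107/256

Build v(s[:k]) for k = 1..13, string s = BLUE BLUE BLUE BLUE BLUE RED RED BLUE RED BLUE RED RED BLUE.
v_1 [B]  L=[0]  R=[·]  => 1
v_2 [BB]  L=[0 1]  R=[·]  => 2
v_3 [BBB]  L=[0 1 2]  R=[·]  => 3
v_4 [BBBB]  L=[0 1 2 3]  R=[·]  => 4
v_5 [BBBBB]  L=[0 1 2 3 4]  R=[·]  => 5
v_6 [BBBBBR]  L=[0 1 2 3 4]  R=[5]  => 9/2
v_7 [BBBBBRR]  L=[0 1 2 3 4]  R=[9/2 5]  => 17/4
v_8 [BBBBBRRB]  L=[0 1 2 3 4 17/4]  R=[9/2 5]  => 35/8
v_9 [BBBBBRRBR]  L=[0 1 2 3 4 17/4]  R=[35/8 9/2 5]  => 69/16
v_10 [BBBBBRRBRB]  L=[0 1 2 3 4 17/4 69/16]  R=[35/8 9/2 5]  => 139/32
v_11 [BBBBBRRBRBR]  L=[0 1 2 3 4 17/4 69/16]  R=[139/32 35/8 9/2 5]  => 277/64
v_12 [BBBBBRRBRBRR]  L=[0 1 2 3 4 17/4 69/16]  R=[277/64 139/32 35/8 9/2 5]  => 553/128
v_13 [BBBBBRRBRBRRB]  L=[0 1 2 3 4 17/4 69/16 553/128]  R=[277/64 139/32 35/8 9/2 5]  => 1107/256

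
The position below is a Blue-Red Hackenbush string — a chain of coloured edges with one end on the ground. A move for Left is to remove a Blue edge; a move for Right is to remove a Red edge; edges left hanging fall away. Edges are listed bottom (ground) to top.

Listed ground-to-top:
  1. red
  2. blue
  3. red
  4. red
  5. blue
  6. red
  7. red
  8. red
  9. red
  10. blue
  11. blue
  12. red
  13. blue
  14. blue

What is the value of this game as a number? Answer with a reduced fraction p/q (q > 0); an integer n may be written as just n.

step 1: add red to get r; options L={ — } R={ 0 } -> -1
step 2: add blue to get rb; options L={ -1 } R={ 0 } -> -1/2
step 3: add red to get rbr; options L={ -1 } R={ -1/2; 0 } -> -3/4
step 4: add red to get rbrr; options L={ -1 } R={ -3/4; -1/2; 0 } -> -7/8
step 5: add blue to get rbrrb; options L={ -1; -7/8 } R={ -3/4; -1/2; 0 } -> -13/16
step 6: add red to get rbrrbr; options L={ -1; -7/8 } R={ -13/16; -3/4; -1/2; 0 } -> -27/32
step 7: add red to get rbrrbrr; options L={ -1; -7/8 } R={ -27/32; -13/16; -3/4; -1/2; 0 } -> -55/64
step 8: add red to get rbrrbrrr; options L={ -1; -7/8 } R={ -55/64; -27/32; -13/16; -3/4; -1/2; 0 } -> -111/128
step 9: add red to get rbrrbrrrr; options L={ -1; -7/8 } R={ -111/128; -55/64; -27/32; -13/16; -3/4; -1/2; 0 } -> -223/256
step 10: add blue to get rbrrbrrrrb; options L={ -1; -7/8; -223/256 } R={ -111/128; -55/64; -27/32; -13/16; -3/4; -1/2; 0 } -> -445/512
step 11: add blue to get rbrrbrrrrbb; options L={ -1; -7/8; -223/256; -445/512 } R={ -111/128; -55/64; -27/32; -13/16; -3/4; -1/2; 0 } -> -889/1024
step 12: add red to get rbrrbrrrrbbr; options L={ -1; -7/8; -223/256; -445/512 } R={ -889/1024; -111/128; -55/64; -27/32; -13/16; -3/4; -1/2; 0 } -> -1779/2048
step 13: add blue to get rbrrbrrrrbbrb; options L={ -1; -7/8; -223/256; -445/512; -1779/2048 } R={ -889/1024; -111/128; -55/64; -27/32; -13/16; -3/4; -1/2; 0 } -> -3557/4096
step 14: add blue to get rbrrbrrrrbbrbb; options L={ -1; -7/8; -223/256; -445/512; -1779/2048; -3557/4096 } R={ -889/1024; -111/128; -55/64; -27/32; -13/16; -3/4; -1/2; 0 } -> -7113/8192

-7113/8192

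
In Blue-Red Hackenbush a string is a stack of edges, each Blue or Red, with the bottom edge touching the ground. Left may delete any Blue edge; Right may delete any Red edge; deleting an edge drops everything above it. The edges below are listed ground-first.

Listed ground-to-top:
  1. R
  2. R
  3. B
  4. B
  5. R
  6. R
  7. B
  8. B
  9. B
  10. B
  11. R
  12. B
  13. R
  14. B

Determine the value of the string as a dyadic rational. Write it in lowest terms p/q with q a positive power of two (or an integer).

-5653/4096

value_1 [R]  L=[∅]  R=[0]  → -1
value_2 [RR]  L=[∅]  R=[-1,0]  → -2
value_3 [RRB]  L=[-2]  R=[-1,0]  → -3/2
value_4 [RRBB]  L=[-2,-3/2]  R=[-1,0]  → -5/4
value_5 [RRBBR]  L=[-2,-3/2]  R=[-5/4,-1,0]  → -11/8
value_6 [RRBBRR]  L=[-2,-3/2]  R=[-11/8,-5/4,-1,0]  → -23/16
value_7 [RRBBRRB]  L=[-2,-3/2,-23/16]  R=[-11/8,-5/4,-1,0]  → -45/32
value_8 [RRBBRRBB]  L=[-2,-3/2,-23/16,-45/32]  R=[-11/8,-5/4,-1,0]  → -89/64
value_9 [RRBBRRBBB]  L=[-2,-3/2,-23/16,-45/32,-89/64]  R=[-11/8,-5/4,-1,0]  → -177/128
value_10 [RRBBRRBBBB]  L=[-2,-3/2,-23/16,-45/32,-89/64,-177/128]  R=[-11/8,-5/4,-1,0]  → -353/256
value_11 [RRBBRRBBBBR]  L=[-2,-3/2,-23/16,-45/32,-89/64,-177/128]  R=[-353/256,-11/8,-5/4,-1,0]  → -707/512
value_12 [RRBBRRBBBBRB]  L=[-2,-3/2,-23/16,-45/32,-89/64,-177/128,-707/512]  R=[-353/256,-11/8,-5/4,-1,0]  → -1413/1024
value_13 [RRBBRRBBBBRBR]  L=[-2,-3/2,-23/16,-45/32,-89/64,-177/128,-707/512]  R=[-1413/1024,-353/256,-11/8,-5/4,-1,0]  → -2827/2048
value_14 [RRBBRRBBBBRBRB]  L=[-2,-3/2,-23/16,-45/32,-89/64,-177/128,-707/512,-2827/2048]  R=[-1413/1024,-353/256,-11/8,-5/4,-1,0]  → -5653/4096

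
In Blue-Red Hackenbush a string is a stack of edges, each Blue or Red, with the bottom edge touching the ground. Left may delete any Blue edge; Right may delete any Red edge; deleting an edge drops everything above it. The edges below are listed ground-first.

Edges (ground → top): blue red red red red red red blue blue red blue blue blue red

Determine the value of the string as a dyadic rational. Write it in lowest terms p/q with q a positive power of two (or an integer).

221/8192

edge 1 of 14 (blue): { 0 | · } so 1
edge 2 of 14 (red): { 0 | 1 } so 1/2
edge 3 of 14 (red): { 0 | 1/2,1 } so 1/4
edge 4 of 14 (red): { 0 | 1/4,1/2,1 } so 1/8
edge 5 of 14 (red): { 0 | 1/8,1/4,1/2,1 } so 1/16
edge 6 of 14 (red): { 0 | 1/16,1/8,1/4,1/2,1 } so 1/32
edge 7 of 14 (red): { 0 | 1/32,1/16,1/8,1/4,1/2,1 } so 1/64
edge 8 of 14 (blue): { 0,1/64 | 1/32,1/16,1/8,1/4,1/2,1 } so 3/128
edge 9 of 14 (blue): { 0,1/64,3/128 | 1/32,1/16,1/8,1/4,1/2,1 } so 7/256
edge 10 of 14 (red): { 0,1/64,3/128 | 7/256,1/32,1/16,1/8,1/4,1/2,1 } so 13/512
edge 11 of 14 (blue): { 0,1/64,3/128,13/512 | 7/256,1/32,1/16,1/8,1/4,1/2,1 } so 27/1024
edge 12 of 14 (blue): { 0,1/64,3/128,13/512,27/1024 | 7/256,1/32,1/16,1/8,1/4,1/2,1 } so 55/2048
edge 13 of 14 (blue): { 0,1/64,3/128,13/512,27/1024,55/2048 | 7/256,1/32,1/16,1/8,1/4,1/2,1 } so 111/4096
edge 14 of 14 (red): { 0,1/64,3/128,13/512,27/1024,55/2048 | 111/4096,7/256,1/32,1/16,1/8,1/4,1/2,1 } so 221/8192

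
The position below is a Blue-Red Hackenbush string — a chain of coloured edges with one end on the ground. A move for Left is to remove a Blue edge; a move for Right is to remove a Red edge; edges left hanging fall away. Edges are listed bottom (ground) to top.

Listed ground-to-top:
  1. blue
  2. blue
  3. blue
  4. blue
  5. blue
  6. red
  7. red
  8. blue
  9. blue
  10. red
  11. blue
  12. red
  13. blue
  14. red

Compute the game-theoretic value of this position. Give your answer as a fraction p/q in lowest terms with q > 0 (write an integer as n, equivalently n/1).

G_1 [b]  L=[0]  R=[—]  => 1
G_2 [bb]  L=[0 1]  R=[—]  => 2
G_3 [bbb]  L=[0 1 2]  R=[—]  => 3
G_4 [bbbb]  L=[0 1 2 3]  R=[—]  => 4
G_5 [bbbbb]  L=[0 1 2 3 4]  R=[—]  => 5
G_6 [bbbbbr]  L=[0 1 2 3 4]  R=[5]  => 9/2
G_7 [bbbbbrr]  L=[0 1 2 3 4]  R=[9/2 5]  => 17/4
G_8 [bbbbbrrb]  L=[0 1 2 3 4 17/4]  R=[9/2 5]  => 35/8
G_9 [bbbbbrrbb]  L=[0 1 2 3 4 17/4 35/8]  R=[9/2 5]  => 71/16
G_10 [bbbbbrrbbr]  L=[0 1 2 3 4 17/4 35/8]  R=[71/16 9/2 5]  => 141/32
G_11 [bbbbbrrbbrb]  L=[0 1 2 3 4 17/4 35/8 141/32]  R=[71/16 9/2 5]  => 283/64
G_12 [bbbbbrrbbrbr]  L=[0 1 2 3 4 17/4 35/8 141/32]  R=[283/64 71/16 9/2 5]  => 565/128
G_13 [bbbbbrrbbrbrb]  L=[0 1 2 3 4 17/4 35/8 141/32 565/128]  R=[283/64 71/16 9/2 5]  => 1131/256
G_14 [bbbbbrrbbrbrbr]  L=[0 1 2 3 4 17/4 35/8 141/32 565/128]  R=[1131/256 283/64 71/16 9/2 5]  => 2261/512

2261/512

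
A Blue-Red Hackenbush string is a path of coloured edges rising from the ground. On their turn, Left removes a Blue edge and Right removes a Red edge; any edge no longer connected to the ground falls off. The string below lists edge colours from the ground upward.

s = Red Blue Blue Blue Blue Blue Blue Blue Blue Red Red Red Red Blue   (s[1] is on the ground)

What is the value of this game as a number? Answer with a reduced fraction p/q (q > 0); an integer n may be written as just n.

-61/8192

Build g(s[:k]) for k = 1..14, string s = Red Blue Blue Blue Blue Blue Blue Blue Blue Red Red Red Red Blue.
1 of 14 · R · max L −∞ · min R 0 = -1
2 of 14 · RB · max L -1 · min R 0 = -1/2
3 of 14 · RBB · max L -1/2 · min R 0 = -1/4
4 of 14 · RBBB · max L -1/4 · min R 0 = -1/8
5 of 14 · RBBBB · max L -1/8 · min R 0 = -1/16
6 of 14 · RBBBBB · max L -1/16 · min R 0 = -1/32
7 of 14 · RBBBBBB · max L -1/32 · min R 0 = -1/64
8 of 14 · RBBBBBBB · max L -1/64 · min R 0 = -1/128
9 of 14 · RBBBBBBBB · max L -1/128 · min R 0 = -1/256
10 of 14 · RBBBBBBBBR · max L -1/128 · min R -1/256 = -3/512
11 of 14 · RBBBBBBBBRR · max L -1/128 · min R -3/512 = -7/1024
12 of 14 · RBBBBBBBBRRR · max L -1/128 · min R -7/1024 = -15/2048
13 of 14 · RBBBBBBBBRRRR · max L -1/128 · min R -15/2048 = -31/4096
14 of 14 · RBBBBBBBBRRRRB · max L -31/4096 · min R -15/2048 = -61/8192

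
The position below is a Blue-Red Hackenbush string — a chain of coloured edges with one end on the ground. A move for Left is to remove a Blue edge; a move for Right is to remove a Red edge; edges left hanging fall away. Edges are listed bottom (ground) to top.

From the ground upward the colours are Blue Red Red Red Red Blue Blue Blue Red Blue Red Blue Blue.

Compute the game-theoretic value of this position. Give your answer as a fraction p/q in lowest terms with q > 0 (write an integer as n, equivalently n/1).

Recurse on prefixes of the 13-edge string Blue Red Red Red Red Blue Blue Blue Red Blue Red Blue Blue:
1 of 13 · B · max L 0 · min R +∞ so 1
2 of 13 · BR · max L 0 · min R 1 so 1/2
3 of 13 · BRR · max L 0 · min R 1/2 so 1/4
4 of 13 · BRRR · max L 0 · min R 1/4 so 1/8
5 of 13 · BRRRR · max L 0 · min R 1/8 so 1/16
6 of 13 · BRRRRB · max L 1/16 · min R 1/8 so 3/32
7 of 13 · BRRRRBB · max L 3/32 · min R 1/8 so 7/64
8 of 13 · BRRRRBBB · max L 7/64 · min R 1/8 so 15/128
9 of 13 · BRRRRBBBR · max L 7/64 · min R 15/128 so 29/256
10 of 13 · BRRRRBBBRB · max L 29/256 · min R 15/128 so 59/512
11 of 13 · BRRRRBBBRBR · max L 29/256 · min R 59/512 so 117/1024
12 of 13 · BRRRRBBBRBRB · max L 117/1024 · min R 59/512 so 235/2048
13 of 13 · BRRRRBBBRBRBB · max L 235/2048 · min R 59/512 so 471/4096

471/4096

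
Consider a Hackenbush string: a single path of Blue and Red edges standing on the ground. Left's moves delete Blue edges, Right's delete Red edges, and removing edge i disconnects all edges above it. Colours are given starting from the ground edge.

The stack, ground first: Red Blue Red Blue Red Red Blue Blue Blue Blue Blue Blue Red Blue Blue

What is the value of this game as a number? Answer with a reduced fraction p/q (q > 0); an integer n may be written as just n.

Prefix values for Red Blue Red Blue Red Red Blue Blue Blue Blue Blue Blue Red Blue Blue via {L|R} + simplicity:
1 of 15 · R · max L −∞ · min R 0 — -1
2 of 15 · RB · max L -1 · min R 0 — -1/2
3 of 15 · RBR · max L -1 · min R -1/2 — -3/4
4 of 15 · RBRB · max L -3/4 · min R -1/2 — -5/8
5 of 15 · RBRBR · max L -3/4 · min R -5/8 — -11/16
6 of 15 · RBRBRR · max L -3/4 · min R -11/16 — -23/32
7 of 15 · RBRBRRB · max L -23/32 · min R -11/16 — -45/64
8 of 15 · RBRBRRBB · max L -45/64 · min R -11/16 — -89/128
9 of 15 · RBRBRRBBB · max L -89/128 · min R -11/16 — -177/256
10 of 15 · RBRBRRBBBB · max L -177/256 · min R -11/16 — -353/512
11 of 15 · RBRBRRBBBBB · max L -353/512 · min R -11/16 — -705/1024
12 of 15 · RBRBRRBBBBBB · max L -705/1024 · min R -11/16 — -1409/2048
13 of 15 · RBRBRRBBBBBBR · max L -705/1024 · min R -1409/2048 — -2819/4096
14 of 15 · RBRBRRBBBBBBRB · max L -2819/4096 · min R -1409/2048 — -5637/8192
15 of 15 · RBRBRRBBBBBBRBB · max L -5637/8192 · min R -1409/2048 — -11273/16384

-11273/16384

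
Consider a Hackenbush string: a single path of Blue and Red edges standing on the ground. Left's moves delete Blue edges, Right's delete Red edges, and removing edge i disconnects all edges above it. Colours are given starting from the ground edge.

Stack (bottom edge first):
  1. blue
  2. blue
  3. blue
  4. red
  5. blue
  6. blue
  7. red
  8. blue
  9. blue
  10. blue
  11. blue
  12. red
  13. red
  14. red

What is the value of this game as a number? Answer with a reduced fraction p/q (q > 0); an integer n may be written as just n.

b: Left { 0 }, Right {  } => simplest 1
bb: Left { 0, 1 }, Right {  } => simplest 2
bbb: Left { 0, 1, 2 }, Right {  } => simplest 3
bbbr: Left { 0, 1, 2 }, Right { 3 } => simplest 5/2
bbbrb: Left { 0, 1, 2, 5/2 }, Right { 3 } => simplest 11/4
bbbrbb: Left { 0, 1, 2, 5/2, 11/4 }, Right { 3 } => simplest 23/8
bbbrbbr: Left { 0, 1, 2, 5/2, 11/4 }, Right { 23/8, 3 } => simplest 45/16
bbbrbbrb: Left { 0, 1, 2, 5/2, 11/4, 45/16 }, Right { 23/8, 3 } => simplest 91/32
bbbrbbrbb: Left { 0, 1, 2, 5/2, 11/4, 45/16, 91/32 }, Right { 23/8, 3 } => simplest 183/64
bbbrbbrbbb: Left { 0, 1, 2, 5/2, 11/4, 45/16, 91/32, 183/64 }, Right { 23/8, 3 } => simplest 367/128
bbbrbbrbbbb: Left { 0, 1, 2, 5/2, 11/4, 45/16, 91/32, 183/64, 367/128 }, Right { 23/8, 3 } => simplest 735/256
bbbrbbrbbbbr: Left { 0, 1, 2, 5/2, 11/4, 45/16, 91/32, 183/64, 367/128 }, Right { 735/256, 23/8, 3 } => simplest 1469/512
bbbrbbrbbbbrr: Left { 0, 1, 2, 5/2, 11/4, 45/16, 91/32, 183/64, 367/128 }, Right { 1469/512, 735/256, 23/8, 3 } => simplest 2937/1024
bbbrbbrbbbbrrr: Left { 0, 1, 2, 5/2, 11/4, 45/16, 91/32, 183/64, 367/128 }, Right { 2937/1024, 1469/512, 735/256, 23/8, 3 } => simplest 5873/2048

5873/2048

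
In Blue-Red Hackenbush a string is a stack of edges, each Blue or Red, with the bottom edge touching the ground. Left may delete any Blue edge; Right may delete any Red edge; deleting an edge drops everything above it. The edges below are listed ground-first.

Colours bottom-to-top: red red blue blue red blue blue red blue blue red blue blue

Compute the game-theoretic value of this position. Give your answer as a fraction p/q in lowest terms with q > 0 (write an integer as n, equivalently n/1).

r: Left { — }, Right { 0 } => simplest -1
rr: Left { — }, Right { -1, 0 } => simplest -2
rrb: Left { -2 }, Right { -1, 0 } => simplest -3/2
rrbb: Left { -2, -3/2 }, Right { -1, 0 } => simplest -5/4
rrbbr: Left { -2, -3/2 }, Right { -5/4, -1, 0 } => simplest -11/8
rrbbrb: Left { -2, -3/2, -11/8 }, Right { -5/4, -1, 0 } => simplest -21/16
rrbbrbb: Left { -2, -3/2, -11/8, -21/16 }, Right { -5/4, -1, 0 } => simplest -41/32
rrbbrbbr: Left { -2, -3/2, -11/8, -21/16 }, Right { -41/32, -5/4, -1, 0 } => simplest -83/64
rrbbrbbrb: Left { -2, -3/2, -11/8, -21/16, -83/64 }, Right { -41/32, -5/4, -1, 0 } => simplest -165/128
rrbbrbbrbb: Left { -2, -3/2, -11/8, -21/16, -83/64, -165/128 }, Right { -41/32, -5/4, -1, 0 } => simplest -329/256
rrbbrbbrbbr: Left { -2, -3/2, -11/8, -21/16, -83/64, -165/128 }, Right { -329/256, -41/32, -5/4, -1, 0 } => simplest -659/512
rrbbrbbrbbrb: Left { -2, -3/2, -11/8, -21/16, -83/64, -165/128, -659/512 }, Right { -329/256, -41/32, -5/4, -1, 0 } => simplest -1317/1024
rrbbrbbrbbrbb: Left { -2, -3/2, -11/8, -21/16, -83/64, -165/128, -659/512, -1317/1024 }, Right { -329/256, -41/32, -5/4, -1, 0 } => simplest -2633/2048

-2633/2048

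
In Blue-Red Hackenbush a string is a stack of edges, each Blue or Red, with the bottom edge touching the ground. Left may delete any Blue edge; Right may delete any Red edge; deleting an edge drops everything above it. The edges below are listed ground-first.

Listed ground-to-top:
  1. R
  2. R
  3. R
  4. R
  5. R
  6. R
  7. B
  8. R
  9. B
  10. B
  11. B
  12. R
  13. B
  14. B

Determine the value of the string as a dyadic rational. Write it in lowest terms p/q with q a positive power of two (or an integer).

-1417/256

Build v(s[:k]) for k = 1..14, string s = R R R R R R B R B B B R B B.
v_1 [R]  L=[·]  R=[0]  = -1
v_2 [RR]  L=[·]  R=[-1, 0]  = -2
v_3 [RRR]  L=[·]  R=[-2, -1, 0]  = -3
v_4 [RRRR]  L=[·]  R=[-3, -2, -1, 0]  = -4
v_5 [RRRRR]  L=[·]  R=[-4, -3, -2, -1, 0]  = -5
v_6 [RRRRRR]  L=[·]  R=[-5, -4, -3, -2, -1, 0]  = -6
v_7 [RRRRRRB]  L=[-6]  R=[-5, -4, -3, -2, -1, 0]  = -11/2
v_8 [RRRRRRBR]  L=[-6]  R=[-11/2, -5, -4, -3, -2, -1, 0]  = -23/4
v_9 [RRRRRRBRB]  L=[-6, -23/4]  R=[-11/2, -5, -4, -3, -2, -1, 0]  = -45/8
v_10 [RRRRRRBRBB]  L=[-6, -23/4, -45/8]  R=[-11/2, -5, -4, -3, -2, -1, 0]  = -89/16
v_11 [RRRRRRBRBBB]  L=[-6, -23/4, -45/8, -89/16]  R=[-11/2, -5, -4, -3, -2, -1, 0]  = -177/32
v_12 [RRRRRRBRBBBR]  L=[-6, -23/4, -45/8, -89/16]  R=[-177/32, -11/2, -5, -4, -3, -2, -1, 0]  = -355/64
v_13 [RRRRRRBRBBBRB]  L=[-6, -23/4, -45/8, -89/16, -355/64]  R=[-177/32, -11/2, -5, -4, -3, -2, -1, 0]  = -709/128
v_14 [RRRRRRBRBBBRBB]  L=[-6, -23/4, -45/8, -89/16, -355/64, -709/128]  R=[-177/32, -11/2, -5, -4, -3, -2, -1, 0]  = -1417/256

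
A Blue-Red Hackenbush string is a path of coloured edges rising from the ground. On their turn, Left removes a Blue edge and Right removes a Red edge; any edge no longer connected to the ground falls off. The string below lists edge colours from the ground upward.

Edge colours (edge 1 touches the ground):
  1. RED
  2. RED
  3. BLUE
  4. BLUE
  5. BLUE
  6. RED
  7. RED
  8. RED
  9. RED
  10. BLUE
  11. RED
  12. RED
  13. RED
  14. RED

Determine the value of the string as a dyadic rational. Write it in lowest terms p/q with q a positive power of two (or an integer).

Recurse on prefixes of the 14-edge string RED RED BLUE BLUE BLUE RED RED RED RED BLUE RED RED RED RED:
v(R) = { ∅ | 0 } → -1
v(RR) = { ∅ | -1; 0 } → -2
v(RRB) = { -2 | -1; 0 } → -3/2
v(RRBB) = { -2; -3/2 | -1; 0 } → -5/4
v(RRBBB) = { -2; -3/2; -5/4 | -1; 0 } → -9/8
v(RRBBBR) = { -2; -3/2; -5/4 | -9/8; -1; 0 } → -19/16
v(RRBBBRR) = { -2; -3/2; -5/4 | -19/16; -9/8; -1; 0 } → -39/32
v(RRBBBRRR) = { -2; -3/2; -5/4 | -39/32; -19/16; -9/8; -1; 0 } → -79/64
v(RRBBBRRRR) = { -2; -3/2; -5/4 | -79/64; -39/32; -19/16; -9/8; -1; 0 } → -159/128
v(RRBBBRRRRB) = { -2; -3/2; -5/4; -159/128 | -79/64; -39/32; -19/16; -9/8; -1; 0 } → -317/256
v(RRBBBRRRRBR) = { -2; -3/2; -5/4; -159/128 | -317/256; -79/64; -39/32; -19/16; -9/8; -1; 0 } → -635/512
v(RRBBBRRRRBRR) = { -2; -3/2; -5/4; -159/128 | -635/512; -317/256; -79/64; -39/32; -19/16; -9/8; -1; 0 } → -1271/1024
v(RRBBBRRRRBRRR) = { -2; -3/2; -5/4; -159/128 | -1271/1024; -635/512; -317/256; -79/64; -39/32; -19/16; -9/8; -1; 0 } → -2543/2048
v(RRBBBRRRRBRRRR) = { -2; -3/2; -5/4; -159/128 | -2543/2048; -1271/1024; -635/512; -317/256; -79/64; -39/32; -19/16; -9/8; -1; 0 } → -5087/4096

-5087/4096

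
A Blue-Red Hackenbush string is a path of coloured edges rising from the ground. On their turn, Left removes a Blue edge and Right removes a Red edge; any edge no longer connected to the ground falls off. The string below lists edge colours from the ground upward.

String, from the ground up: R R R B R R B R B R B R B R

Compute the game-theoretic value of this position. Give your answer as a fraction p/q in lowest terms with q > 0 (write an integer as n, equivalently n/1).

Prefix values for R R R B R R B R B R B R B R via {L|R} + simplicity:
step 1: add R to get R; options L={ · } R={ 0 } gives -1
step 2: add R to get RR; options L={ · } R={ -1 0 } gives -2
step 3: add R to get RRR; options L={ · } R={ -2 -1 0 } gives -3
step 4: add B to get RRRB; options L={ -3 } R={ -2 -1 0 } gives -5/2
step 5: add R to get RRRBR; options L={ -3 } R={ -5/2 -2 -1 0 } gives -11/4
step 6: add R to get RRRBRR; options L={ -3 } R={ -11/4 -5/2 -2 -1 0 } gives -23/8
step 7: add B to get RRRBRRB; options L={ -3 -23/8 } R={ -11/4 -5/2 -2 -1 0 } gives -45/16
step 8: add R to get RRRBRRBR; options L={ -3 -23/8 } R={ -45/16 -11/4 -5/2 -2 -1 0 } gives -91/32
step 9: add B to get RRRBRRBRB; options L={ -3 -23/8 -91/32 } R={ -45/16 -11/4 -5/2 -2 -1 0 } gives -181/64
step 10: add R to get RRRBRRBRBR; options L={ -3 -23/8 -91/32 } R={ -181/64 -45/16 -11/4 -5/2 -2 -1 0 } gives -363/128
step 11: add B to get RRRBRRBRBRB; options L={ -3 -23/8 -91/32 -363/128 } R={ -181/64 -45/16 -11/4 -5/2 -2 -1 0 } gives -725/256
step 12: add R to get RRRBRRBRBRBR; options L={ -3 -23/8 -91/32 -363/128 } R={ -725/256 -181/64 -45/16 -11/4 -5/2 -2 -1 0 } gives -1451/512
step 13: add B to get RRRBRRBRBRBRB; options L={ -3 -23/8 -91/32 -363/128 -1451/512 } R={ -725/256 -181/64 -45/16 -11/4 -5/2 -2 -1 0 } gives -2901/1024
step 14: add R to get RRRBRRBRBRBRBR; options L={ -3 -23/8 -91/32 -363/128 -1451/512 } R={ -2901/1024 -725/256 -181/64 -45/16 -11/4 -5/2 -2 -1 0 } gives -5803/2048

-5803/2048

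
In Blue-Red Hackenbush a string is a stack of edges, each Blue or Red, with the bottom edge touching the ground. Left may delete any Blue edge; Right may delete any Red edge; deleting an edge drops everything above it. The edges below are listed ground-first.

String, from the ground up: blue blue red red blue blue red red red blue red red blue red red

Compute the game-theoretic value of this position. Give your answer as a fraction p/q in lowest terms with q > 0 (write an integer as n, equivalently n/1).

11337/8192

G_1 [b]  L=[0]  R=[none]  — 1
G_2 [bb]  L=[0; 1]  R=[none]  — 2
G_3 [bbr]  L=[0; 1]  R=[2]  — 3/2
G_4 [bbrr]  L=[0; 1]  R=[3/2; 2]  — 5/4
G_5 [bbrrb]  L=[0; 1; 5/4]  R=[3/2; 2]  — 11/8
G_6 [bbrrbb]  L=[0; 1; 5/4; 11/8]  R=[3/2; 2]  — 23/16
G_7 [bbrrbbr]  L=[0; 1; 5/4; 11/8]  R=[23/16; 3/2; 2]  — 45/32
G_8 [bbrrbbrr]  L=[0; 1; 5/4; 11/8]  R=[45/32; 23/16; 3/2; 2]  — 89/64
G_9 [bbrrbbrrr]  L=[0; 1; 5/4; 11/8]  R=[89/64; 45/32; 23/16; 3/2; 2]  — 177/128
G_10 [bbrrbbrrrb]  L=[0; 1; 5/4; 11/8; 177/128]  R=[89/64; 45/32; 23/16; 3/2; 2]  — 355/256
G_11 [bbrrbbrrrbr]  L=[0; 1; 5/4; 11/8; 177/128]  R=[355/256; 89/64; 45/32; 23/16; 3/2; 2]  — 709/512
G_12 [bbrrbbrrrbrr]  L=[0; 1; 5/4; 11/8; 177/128]  R=[709/512; 355/256; 89/64; 45/32; 23/16; 3/2; 2]  — 1417/1024
G_13 [bbrrbbrrrbrrb]  L=[0; 1; 5/4; 11/8; 177/128; 1417/1024]  R=[709/512; 355/256; 89/64; 45/32; 23/16; 3/2; 2]  — 2835/2048
G_14 [bbrrbbrrrbrrbr]  L=[0; 1; 5/4; 11/8; 177/128; 1417/1024]  R=[2835/2048; 709/512; 355/256; 89/64; 45/32; 23/16; 3/2; 2]  — 5669/4096
G_15 [bbrrbbrrrbrrbrr]  L=[0; 1; 5/4; 11/8; 177/128; 1417/1024]  R=[5669/4096; 2835/2048; 709/512; 355/256; 89/64; 45/32; 23/16; 3/2; 2]  — 11337/8192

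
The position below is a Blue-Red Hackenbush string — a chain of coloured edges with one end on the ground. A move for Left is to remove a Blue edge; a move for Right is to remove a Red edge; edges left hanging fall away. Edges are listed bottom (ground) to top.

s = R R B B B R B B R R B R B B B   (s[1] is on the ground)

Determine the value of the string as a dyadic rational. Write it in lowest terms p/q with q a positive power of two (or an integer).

-9425/8192

Build val(s[:k]) for k = 1..15, string s = R R B B B R B B R R B R B B B.
val(R) = { — | 0 } -> -1
val(RR) = { — | -1; 0 } -> -2
val(RRB) = { -2 | -1; 0 } -> -3/2
val(RRBB) = { -2; -3/2 | -1; 0 } -> -5/4
val(RRBBB) = { -2; -3/2; -5/4 | -1; 0 } -> -9/8
val(RRBBBR) = { -2; -3/2; -5/4 | -9/8; -1; 0 } -> -19/16
val(RRBBBRB) = { -2; -3/2; -5/4; -19/16 | -9/8; -1; 0 } -> -37/32
val(RRBBBRBB) = { -2; -3/2; -5/4; -19/16; -37/32 | -9/8; -1; 0 } -> -73/64
val(RRBBBRBBR) = { -2; -3/2; -5/4; -19/16; -37/32 | -73/64; -9/8; -1; 0 } -> -147/128
val(RRBBBRBBRR) = { -2; -3/2; -5/4; -19/16; -37/32 | -147/128; -73/64; -9/8; -1; 0 } -> -295/256
val(RRBBBRBBRRB) = { -2; -3/2; -5/4; -19/16; -37/32; -295/256 | -147/128; -73/64; -9/8; -1; 0 } -> -589/512
val(RRBBBRBBRRBR) = { -2; -3/2; -5/4; -19/16; -37/32; -295/256 | -589/512; -147/128; -73/64; -9/8; -1; 0 } -> -1179/1024
val(RRBBBRBBRRBRB) = { -2; -3/2; -5/4; -19/16; -37/32; -295/256; -1179/1024 | -589/512; -147/128; -73/64; -9/8; -1; 0 } -> -2357/2048
val(RRBBBRBBRRBRBB) = { -2; -3/2; -5/4; -19/16; -37/32; -295/256; -1179/1024; -2357/2048 | -589/512; -147/128; -73/64; -9/8; -1; 0 } -> -4713/4096
val(RRBBBRBBRRBRBBB) = { -2; -3/2; -5/4; -19/16; -37/32; -295/256; -1179/1024; -2357/2048; -4713/4096 | -589/512; -147/128; -73/64; -9/8; -1; 0 } -> -9425/8192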